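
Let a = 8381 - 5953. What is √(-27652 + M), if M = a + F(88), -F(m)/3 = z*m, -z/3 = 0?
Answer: 2*I*√6306 ≈ 158.82*I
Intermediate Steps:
z = 0 (z = -3*0 = 0)
F(m) = 0 (F(m) = -0*m = -3*0 = 0)
a = 2428
M = 2428 (M = 2428 + 0 = 2428)
√(-27652 + M) = √(-27652 + 2428) = √(-25224) = 2*I*√6306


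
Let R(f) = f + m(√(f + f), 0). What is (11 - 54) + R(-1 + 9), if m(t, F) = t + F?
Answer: -31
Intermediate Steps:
m(t, F) = F + t
R(f) = f + √2*√f (R(f) = f + (0 + √(f + f)) = f + (0 + √(2*f)) = f + (0 + √2*√f) = f + √2*√f)
(11 - 54) + R(-1 + 9) = (11 - 54) + ((-1 + 9) + √2*√(-1 + 9)) = -43 + (8 + √2*√8) = -43 + (8 + √2*(2*√2)) = -43 + (8 + 4) = -43 + 12 = -31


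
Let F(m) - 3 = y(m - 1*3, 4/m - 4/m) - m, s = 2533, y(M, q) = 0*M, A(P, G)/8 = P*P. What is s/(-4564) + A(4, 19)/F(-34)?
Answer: 490471/168868 ≈ 2.9045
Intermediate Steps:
A(P, G) = 8*P**2 (A(P, G) = 8*(P*P) = 8*P**2)
y(M, q) = 0
F(m) = 3 - m (F(m) = 3 + (0 - m) = 3 - m)
s/(-4564) + A(4, 19)/F(-34) = 2533/(-4564) + (8*4**2)/(3 - 1*(-34)) = 2533*(-1/4564) + (8*16)/(3 + 34) = -2533/4564 + 128/37 = 490471/168868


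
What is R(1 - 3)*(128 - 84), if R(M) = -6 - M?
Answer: -176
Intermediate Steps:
R(1 - 3)*(128 - 84) = (-6 - (1 - 3))*(128 - 84) = (-6 - 1*(-2))*44 = (-6 + 2)*44 = -4*44 = -176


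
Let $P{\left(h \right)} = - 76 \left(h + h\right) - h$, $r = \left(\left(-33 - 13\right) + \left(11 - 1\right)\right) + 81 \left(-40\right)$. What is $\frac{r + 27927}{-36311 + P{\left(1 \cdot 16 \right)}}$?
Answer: $- \frac{24651}{38759} \approx -0.63601$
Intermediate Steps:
$r = -3276$ ($r = \left(-46 + 10\right) - 3240 = -36 - 3240 = -3276$)
$P{\left(h \right)} = - 153 h$ ($P{\left(h \right)} = - 76 \cdot 2 h - h = - 152 h - h = - 153 h$)
$\frac{r + 27927}{-36311 + P{\left(1 \cdot 16 \right)}} = \frac{-3276 + 27927}{-36311 - 153 \cdot 1 \cdot 16} = \frac{24651}{-36311 - 2448} = \frac{24651}{-38759} = 24651 \left(- \frac{1}{38759}\right) = - \frac{24651}{38759}$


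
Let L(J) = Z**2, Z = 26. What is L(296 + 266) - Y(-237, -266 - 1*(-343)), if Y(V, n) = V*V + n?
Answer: -55570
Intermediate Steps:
Y(V, n) = n + V**2 (Y(V, n) = V**2 + n = n + V**2)
L(J) = 676 (L(J) = 26**2 = 676)
L(296 + 266) - Y(-237, -266 - 1*(-343)) = 676 - ((-266 - 1*(-343)) + (-237)**2) = 676 - ((-266 + 343) + 56169) = 676 - (77 + 56169) = 676 - 1*56246 = 676 - 56246 = -55570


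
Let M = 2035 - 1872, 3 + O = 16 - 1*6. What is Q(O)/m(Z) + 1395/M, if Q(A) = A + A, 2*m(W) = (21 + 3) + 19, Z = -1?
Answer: 64549/7009 ≈ 9.2094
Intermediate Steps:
O = 7 (O = -3 + (16 - 1*6) = -3 + (16 - 6) = -3 + 10 = 7)
m(W) = 43/2 (m(W) = ((21 + 3) + 19)/2 = (24 + 19)/2 = (½)*43 = 43/2)
M = 163
Q(A) = 2*A
Q(O)/m(Z) + 1395/M = (2*7)/(43/2) + 1395/163 = 14*(2/43) + 1395*(1/163) = 28/43 + 1395/163 = 64549/7009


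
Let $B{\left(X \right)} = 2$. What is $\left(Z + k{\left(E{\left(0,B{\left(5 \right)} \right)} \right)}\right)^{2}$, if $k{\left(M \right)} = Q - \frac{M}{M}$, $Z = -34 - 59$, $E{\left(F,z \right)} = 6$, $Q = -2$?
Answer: $9216$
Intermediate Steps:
$Z = -93$ ($Z = -34 - 59 = -93$)
$k{\left(M \right)} = -3$ ($k{\left(M \right)} = -2 - \frac{M}{M} = -2 - 1 = -3$)
$\left(Z + k{\left(E{\left(0,B{\left(5 \right)} \right)} \right)}\right)^{2} = \left(-93 - 3\right)^{2} = \left(-96\right)^{2} = 9216$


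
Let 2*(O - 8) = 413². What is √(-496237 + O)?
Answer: 3*I*√182642/2 ≈ 641.05*I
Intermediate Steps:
O = 170585/2 (O = 8 + (½)*413² = 8 + (½)*170569 = 8 + 170569/2 = 170585/2 ≈ 85293.)
√(-496237 + O) = √(-496237 + 170585/2) = √(-821889/2) = 3*I*√182642/2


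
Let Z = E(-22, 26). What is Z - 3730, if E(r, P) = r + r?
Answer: -3774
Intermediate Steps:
E(r, P) = 2*r
Z = -44 (Z = 2*(-22) = -44)
Z - 3730 = -44 - 3730 = -3774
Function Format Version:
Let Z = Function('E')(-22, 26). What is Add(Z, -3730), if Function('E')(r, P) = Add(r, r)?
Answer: -3774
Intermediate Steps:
Function('E')(r, P) = Mul(2, r)
Z = -44 (Z = Mul(2, -22) = -44)
Add(Z, -3730) = Add(-44, -3730) = -3774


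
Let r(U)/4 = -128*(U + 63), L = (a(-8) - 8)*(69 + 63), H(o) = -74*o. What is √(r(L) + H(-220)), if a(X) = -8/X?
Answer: 2*√114278 ≈ 676.10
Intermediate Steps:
L = -924 (L = (-8/(-8) - 8)*(69 + 63) = (-8*(-⅛) - 8)*132 = (1 - 8)*132 = -7*132 = -924)
r(U) = -32256 - 512*U (r(U) = 4*(-128*(U + 63)) = 4*(-128*(63 + U)) = 4*(-8064 - 128*U) = -32256 - 512*U)
√(r(L) + H(-220)) = √((-32256 - 512*(-924)) - 74*(-220)) = √((-32256 + 473088) + 16280) = √(440832 + 16280) = √457112 = 2*√114278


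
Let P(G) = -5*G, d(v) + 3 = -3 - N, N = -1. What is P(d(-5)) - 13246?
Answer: -13221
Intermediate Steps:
d(v) = -5 (d(v) = -3 + (-3 - 1*(-1)) = -3 + (-3 + 1) = -3 - 2 = -5)
P(d(-5)) - 13246 = -5*(-5) - 13246 = 25 - 13246 = -13221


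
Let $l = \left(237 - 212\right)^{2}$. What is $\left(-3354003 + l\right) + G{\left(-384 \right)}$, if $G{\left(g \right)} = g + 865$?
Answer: $-3352897$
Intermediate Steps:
$G{\left(g \right)} = 865 + g$
$l = 625$ ($l = 25^{2} = 625$)
$\left(-3354003 + l\right) + G{\left(-384 \right)} = \left(-3354003 + 625\right) + \left(865 - 384\right) = -3353378 + 481 = -3352897$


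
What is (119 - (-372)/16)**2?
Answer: 323761/16 ≈ 20235.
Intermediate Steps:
(119 - (-372)/16)**2 = (119 - 1*(-93/4))**2 = (119 + 93/4)**2 = (569/4)**2 = 323761/16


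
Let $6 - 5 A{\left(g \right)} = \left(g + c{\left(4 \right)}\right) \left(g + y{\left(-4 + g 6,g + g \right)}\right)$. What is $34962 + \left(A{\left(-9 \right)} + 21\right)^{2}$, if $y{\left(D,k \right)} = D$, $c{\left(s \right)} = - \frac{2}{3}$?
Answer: $\frac{418342}{9} \approx 46482.0$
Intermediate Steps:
$c{\left(s \right)} = - \frac{2}{3}$ ($c{\left(s \right)} = \left(-2\right) \frac{1}{3} = - \frac{2}{3}$)
$A{\left(g \right)} = \frac{6}{5} - \frac{\left(-4 + 7 g\right) \left(- \frac{2}{3} + g\right)}{5}$ ($A{\left(g \right)} = \frac{6}{5} - \frac{\left(g - \frac{2}{3}\right) \left(g + \left(-4 + g 6\right)\right)}{5} = \frac{6}{5} - \frac{\left(- \frac{2}{3} + g\right) \left(g + \left(-4 + 6 g\right)\right)}{5} = \frac{6}{5} - \frac{\left(- \frac{2}{3} + g\right) \left(-4 + 7 g\right)}{5} = \frac{6}{5} - \frac{\left(-4 + 7 g\right) \left(- \frac{2}{3} + g\right)}{5}$)
$34962 + \left(A{\left(-9 \right)} + 21\right)^{2} = 34962 + \left(\left(\frac{2}{3} - \frac{7 \left(-9\right)^{2}}{5} + \frac{26}{15} \left(-9\right)\right) + 21\right)^{2} = 34962 + \left(\left(\frac{2}{3} - \frac{567}{5} - \frac{78}{5}\right) + 21\right)^{2} = 34962 + \left(- \frac{385}{3} + 21\right)^{2} = 34962 + \left(- \frac{322}{3}\right)^{2} = 34962 + \frac{103684}{9} = \frac{418342}{9}$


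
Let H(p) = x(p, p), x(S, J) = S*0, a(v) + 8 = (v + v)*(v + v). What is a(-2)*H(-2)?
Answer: 0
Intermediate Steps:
a(v) = -8 + 4*v² (a(v) = -8 + (v + v)*(v + v) = -8 + (2*v)*(2*v) = -8 + 4*v²)
x(S, J) = 0
H(p) = 0
a(-2)*H(-2) = (-8 + 4*(-2)²)*0 = (-8 + 4*4)*0 = (-8 + 16)*0 = 8*0 = 0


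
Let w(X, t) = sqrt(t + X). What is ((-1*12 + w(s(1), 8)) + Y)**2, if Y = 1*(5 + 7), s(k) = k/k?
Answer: 9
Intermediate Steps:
s(k) = 1
w(X, t) = sqrt(X + t)
Y = 12 (Y = 1*12 = 12)
((-1*12 + w(s(1), 8)) + Y)**2 = ((-1*12 + sqrt(1 + 8)) + 12)**2 = ((-12 + sqrt(9)) + 12)**2 = ((-12 + 3) + 12)**2 = (-9 + 12)**2 = 3**2 = 9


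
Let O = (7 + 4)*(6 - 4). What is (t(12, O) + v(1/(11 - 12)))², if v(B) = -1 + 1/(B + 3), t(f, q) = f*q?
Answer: 277729/4 ≈ 69432.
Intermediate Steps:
O = 22 (O = 11*2 = 22)
v(B) = -1 + 1/(3 + B)
(t(12, O) + v(1/(11 - 12)))² = (12*22 + (-2 - 1/(11 - 12))/(3 + 1/(11 - 12)))² = (264 + (-2 - 1/(-1))/(3 + 1/(-1)))² = (264 + (-2 - 1*(-1))/(3 - 1))² = (264 + (-2 + 1)/2)² = (264 + (½)*(-1))² = (264 - ½)² = (527/2)² = 277729/4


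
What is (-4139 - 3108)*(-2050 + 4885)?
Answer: -20545245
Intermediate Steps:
(-4139 - 3108)*(-2050 + 4885) = -7247*2835 = -20545245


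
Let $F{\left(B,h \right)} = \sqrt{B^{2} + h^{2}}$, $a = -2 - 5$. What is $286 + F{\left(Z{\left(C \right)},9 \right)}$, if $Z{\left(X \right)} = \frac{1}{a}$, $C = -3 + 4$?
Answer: $286 + \frac{\sqrt{3970}}{7} \approx 295.0$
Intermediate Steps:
$a = -7$
$C = 1$
$Z{\left(X \right)} = - \frac{1}{7}$ ($Z{\left(X \right)} = \frac{1}{-7} = - \frac{1}{7}$)
$286 + F{\left(Z{\left(C \right)},9 \right)} = 286 + \sqrt{\left(- \frac{1}{7}\right)^{2} + 9^{2}} = 286 + \sqrt{\frac{1}{49} + 81} = 286 + \sqrt{\frac{3970}{49}} = 286 + \frac{\sqrt{3970}}{7}$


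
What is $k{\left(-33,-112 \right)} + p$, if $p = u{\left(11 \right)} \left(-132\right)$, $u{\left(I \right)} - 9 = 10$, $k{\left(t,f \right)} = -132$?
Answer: $-2640$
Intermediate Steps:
$u{\left(I \right)} = 19$ ($u{\left(I \right)} = 9 + 10 = 19$)
$p = -2508$ ($p = 19 \left(-132\right) = -2508$)
$k{\left(-33,-112 \right)} + p = -132 - 2508 = -2640$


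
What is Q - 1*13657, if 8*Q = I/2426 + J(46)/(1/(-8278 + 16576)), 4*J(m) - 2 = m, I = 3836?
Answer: -5869961/4852 ≈ -1209.8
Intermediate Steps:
J(m) = ½ + m/4
Q = 60393803/4852 (Q = (3836/2426 + (½ + (¼)*46)/(1/(-8278 + 16576)))/8 = (3836*(1/2426) + (½ + 23/2)/(1/8298))/8 = (1918/1213 + 12/(1/8298))/8 = (1918/1213 + 12*8298)/8 = (1918/1213 + 99576)/8 = (⅛)*(120787606/1213) = 60393803/4852 ≈ 12447.)
Q - 1*13657 = 60393803/4852 - 1*13657 = 60393803/4852 - 13657 = -5869961/4852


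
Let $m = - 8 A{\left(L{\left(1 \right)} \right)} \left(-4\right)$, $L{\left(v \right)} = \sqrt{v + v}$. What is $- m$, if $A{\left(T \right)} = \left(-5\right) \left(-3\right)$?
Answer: $-480$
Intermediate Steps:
$L{\left(v \right)} = \sqrt{2} \sqrt{v}$ ($L{\left(v \right)} = \sqrt{2 v} = \sqrt{2} \sqrt{v}$)
$A{\left(T \right)} = 15$
$m = 480$ ($m = \left(-8\right) 15 \left(-4\right) = \left(-120\right) \left(-4\right) = 480$)
$- m = \left(-1\right) 480 = -480$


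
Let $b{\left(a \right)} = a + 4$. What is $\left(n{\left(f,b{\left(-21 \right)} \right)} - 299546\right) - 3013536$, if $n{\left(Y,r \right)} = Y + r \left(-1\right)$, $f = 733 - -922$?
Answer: $-3311410$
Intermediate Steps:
$f = 1655$ ($f = 733 + 922 = 1655$)
$b{\left(a \right)} = 4 + a$
$n{\left(Y,r \right)} = Y - r$
$\left(n{\left(f,b{\left(-21 \right)} \right)} - 299546\right) - 3013536 = \left(\left(1655 - \left(4 - 21\right)\right) - 299546\right) - 3013536 = \left(\left(1655 - -17\right) - 299546\right) - 3013536 = \left(\left(1655 + 17\right) - 299546\right) - 3013536 = \left(1672 - 299546\right) - 3013536 = -297874 - 3013536 = -3311410$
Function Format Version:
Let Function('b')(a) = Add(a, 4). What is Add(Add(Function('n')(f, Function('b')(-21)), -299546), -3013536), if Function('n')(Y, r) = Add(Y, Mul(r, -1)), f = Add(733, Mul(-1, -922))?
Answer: -3311410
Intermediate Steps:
f = 1655 (f = Add(733, 922) = 1655)
Function('b')(a) = Add(4, a)
Function('n')(Y, r) = Add(Y, Mul(-1, r))
Add(Add(Function('n')(f, Function('b')(-21)), -299546), -3013536) = Add(Add(Add(1655, Mul(-1, Add(4, -21))), -299546), -3013536) = Add(Add(Add(1655, Mul(-1, -17)), -299546), -3013536) = Add(Add(Add(1655, 17), -299546), -3013536) = Add(Add(1672, -299546), -3013536) = Add(-297874, -3013536) = -3311410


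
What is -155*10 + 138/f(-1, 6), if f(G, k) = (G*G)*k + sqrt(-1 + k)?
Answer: -47222/31 - 138*sqrt(5)/31 ≈ -1533.2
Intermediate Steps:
f(G, k) = sqrt(-1 + k) + k*G**2 (f(G, k) = G**2*k + sqrt(-1 + k) = k*G**2 + sqrt(-1 + k) = sqrt(-1 + k) + k*G**2)
-155*10 + 138/f(-1, 6) = -155*10 + 138/(sqrt(-1 + 6) + 6*(-1)**2) = -1550 + 138/(sqrt(5) + 6*1) = -1550 + 138/(sqrt(5) + 6) = -1550 + 138/(6 + sqrt(5))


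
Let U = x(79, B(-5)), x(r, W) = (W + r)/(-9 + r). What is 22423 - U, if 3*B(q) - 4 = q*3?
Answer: 2354302/105 ≈ 22422.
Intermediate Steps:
B(q) = 4/3 + q (B(q) = 4/3 + (q*3)/3 = 4/3 + (3*q)/3 = 4/3 + q)
x(r, W) = (W + r)/(-9 + r)
U = 113/105 (U = ((4/3 - 5) + 79)/(-9 + 79) = (-11/3 + 79)/70 = (1/70)*(226/3) = 113/105 ≈ 1.0762)
22423 - U = 22423 - 1*113/105 = 22423 - 113/105 = 2354302/105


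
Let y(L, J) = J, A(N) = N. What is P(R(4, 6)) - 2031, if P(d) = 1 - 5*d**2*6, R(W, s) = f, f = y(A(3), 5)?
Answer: -2780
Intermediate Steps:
f = 5
R(W, s) = 5
P(d) = 1 - 30*d**2
P(R(4, 6)) - 2031 = (1 - 30*5**2) - 2031 = (1 - 30*25) - 2031 = (1 - 750) - 2031 = -749 - 2031 = -2780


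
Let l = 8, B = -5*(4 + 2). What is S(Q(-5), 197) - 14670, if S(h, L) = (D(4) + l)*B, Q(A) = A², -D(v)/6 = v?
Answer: -14190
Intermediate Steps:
D(v) = -6*v
B = -30 (B = -5*6 = -30)
S(h, L) = 480 (S(h, L) = (-6*4 + 8)*(-30) = (-24 + 8)*(-30) = -16*(-30) = 480)
S(Q(-5), 197) - 14670 = 480 - 14670 = -14190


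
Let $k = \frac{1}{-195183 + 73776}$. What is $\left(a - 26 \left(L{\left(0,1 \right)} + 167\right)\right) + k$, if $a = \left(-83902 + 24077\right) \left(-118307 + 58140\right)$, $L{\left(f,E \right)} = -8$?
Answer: $\frac{437002874623886}{121407} \approx 3.5995 \cdot 10^{9}$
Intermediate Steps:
$a = 3599490775$ ($a = \left(-59825\right) \left(-60167\right) = 3599490775$)
$k = - \frac{1}{121407}$ ($k = \frac{1}{-121407} = - \frac{1}{121407} \approx -8.2368 \cdot 10^{-6}$)
$\left(a - 26 \left(L{\left(0,1 \right)} + 167\right)\right) + k = \left(3599490775 - 26 \left(-8 + 167\right)\right) - \frac{1}{121407} = \left(3599490775 - 4134\right) - \frac{1}{121407} = 3599486641 - \frac{1}{121407} = \frac{437002874623886}{121407}$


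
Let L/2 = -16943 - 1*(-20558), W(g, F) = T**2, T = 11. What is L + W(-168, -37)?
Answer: 7351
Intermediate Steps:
W(g, F) = 121 (W(g, F) = 11**2 = 121)
L = 7230 (L = 2*(-16943 - 1*(-20558)) = 2*(-16943 + 20558) = 2*3615 = 7230)
L + W(-168, -37) = 7230 + 121 = 7351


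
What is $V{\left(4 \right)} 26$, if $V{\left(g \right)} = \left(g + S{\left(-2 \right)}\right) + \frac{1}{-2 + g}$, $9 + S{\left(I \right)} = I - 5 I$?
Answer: $91$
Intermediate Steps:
$S{\left(I \right)} = -9 - 4 I$ ($S{\left(I \right)} = -9 + \left(I - 5 I\right) = -9 - 4 I$)
$V{\left(g \right)} = -1 + g + \frac{1}{-2 + g}$ ($V{\left(g \right)} = \left(g - 1\right) + \frac{1}{-2 + g} = \left(-1 + g\right) + \frac{1}{-2 + g} = -1 + g + \frac{1}{-2 + g}$)
$V{\left(4 \right)} 26 = \frac{3 + 4^{2} - 12}{-2 + 4} \cdot 26 = \frac{3 + 16 - 12}{2} \cdot 26 = \frac{1}{2} \cdot 7 \cdot 26 = \frac{7}{2} \cdot 26 = 91$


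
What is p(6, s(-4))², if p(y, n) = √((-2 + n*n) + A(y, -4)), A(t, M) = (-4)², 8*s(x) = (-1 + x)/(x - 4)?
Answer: 57369/4096 ≈ 14.006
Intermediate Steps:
s(x) = (-1 + x)/(8*(-4 + x)) (s(x) = ((-1 + x)/(x - 4))/8 = ((-1 + x)/(-4 + x))/8 = (-1 + x)/(8*(-4 + x)))
A(t, M) = 16
p(y, n) = √(14 + n²) (p(y, n) = √((-2 + n*n) + 16) = √((-2 + n²) + 16) = √(14 + n²))
p(6, s(-4))² = (√(14 + ((-1 - 4)/(8*(-4 - 4)))²))² = (√(14 + ((⅛)*(-5)/(-8))²))² = (√(14 + ((⅛)*(-⅛)*(-5))²))² = (√(14 + (5/64)²))² = (√(14 + 25/4096))² = (√(57369/4096))² = (√57369/64)² = 57369/4096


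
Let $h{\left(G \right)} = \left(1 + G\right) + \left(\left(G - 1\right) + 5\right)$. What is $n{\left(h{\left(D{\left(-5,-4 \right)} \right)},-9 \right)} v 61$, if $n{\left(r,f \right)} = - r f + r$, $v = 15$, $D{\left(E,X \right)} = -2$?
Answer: $9150$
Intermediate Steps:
$h{\left(G \right)} = 5 + 2 G$ ($h{\left(G \right)} = \left(1 + G\right) + \left(\left(-1 + G\right) + 5\right) = \left(1 + G\right) + \left(4 + G\right) = 5 + 2 G$)
$n{\left(r,f \right)} = r - f r$ ($n{\left(r,f \right)} = - f r + r = r - f r$)
$n{\left(h{\left(D{\left(-5,-4 \right)} \right)},-9 \right)} v 61 = \left(5 + 2 \left(-2\right)\right) \left(1 - -9\right) 15 \cdot 61 = \left(5 - 4\right) \left(1 + 9\right) 15 \cdot 61 = 1 \cdot 10 \cdot 15 \cdot 61 = 10 \cdot 15 \cdot 61 = 150 \cdot 61 = 9150$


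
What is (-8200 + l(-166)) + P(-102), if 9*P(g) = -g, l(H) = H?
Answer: -25064/3 ≈ -8354.7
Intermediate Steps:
P(g) = -g/9 (P(g) = (-g)/9 = -g/9)
(-8200 + l(-166)) + P(-102) = (-8200 - 166) - 1/9*(-102) = -8366 + 34/3 = -25064/3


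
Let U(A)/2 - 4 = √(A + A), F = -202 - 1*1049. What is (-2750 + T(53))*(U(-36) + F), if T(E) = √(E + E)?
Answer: (1243 - 12*I*√2)*(2750 - √106) ≈ 3.4055e+6 - 46494.0*I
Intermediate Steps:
F = -1251 (F = -202 - 1049 = -1251)
T(E) = √2*√E (T(E) = √(2*E) = √2*√E)
U(A) = 8 + 2*√2*√A (U(A) = 8 + 2*√(A + A) = 8 + 2*√(2*A) = 8 + 2*(√2*√A) = 8 + 2*√2*√A)
(-2750 + T(53))*(U(-36) + F) = (-2750 + √2*√53)*((8 + 2*√2*√(-36)) - 1251) = (-2750 + √106)*((8 + 2*√2*(6*I)) - 1251) = (-2750 + √106)*((8 + 12*I*√2) - 1251) = (-2750 + √106)*(-1243 + 12*I*√2)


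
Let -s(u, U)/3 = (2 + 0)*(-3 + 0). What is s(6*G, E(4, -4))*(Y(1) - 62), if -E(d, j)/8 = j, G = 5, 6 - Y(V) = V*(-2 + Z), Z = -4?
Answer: -900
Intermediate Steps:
Y(V) = 6 + 6*V (Y(V) = 6 - V*(-2 - 4) = 6 - V*(-6) = 6 - (-6)*V = 6 + 6*V)
E(d, j) = -8*j
s(u, U) = 18 (s(u, U) = -3*(2 + 0)*(-3 + 0) = -6*(-3) = -3*(-6) = 18)
s(6*G, E(4, -4))*(Y(1) - 62) = 18*((6 + 6*1) - 62) = 18*((6 + 6) - 62) = 18*(12 - 62) = 18*(-50) = -900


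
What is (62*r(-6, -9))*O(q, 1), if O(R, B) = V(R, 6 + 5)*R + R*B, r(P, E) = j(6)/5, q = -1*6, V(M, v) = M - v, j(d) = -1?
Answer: -5952/5 ≈ -1190.4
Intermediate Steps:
q = -6
r(P, E) = -1/5
O(R, B) = B*R + R*(-11 + R) (O(R, B) = (R - (6 + 5))*R + R*B = (R - 1*11)*R + B*R = (R - 11)*R + B*R = (-11 + R)*R + B*R = R*(-11 + R) + B*R = B*R + R*(-11 + R))
(62*r(-6, -9))*O(q, 1) = (62*(-1/5))*(-6*(-11 + 1 - 6)) = -(-372)*(-16)/5 = -62/5*96 = -5952/5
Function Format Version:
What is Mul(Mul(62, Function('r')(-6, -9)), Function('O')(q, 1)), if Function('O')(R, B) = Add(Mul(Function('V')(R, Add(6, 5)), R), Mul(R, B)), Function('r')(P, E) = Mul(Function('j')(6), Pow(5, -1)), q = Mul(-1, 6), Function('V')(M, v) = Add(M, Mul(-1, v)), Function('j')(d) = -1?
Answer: Rational(-5952, 5) ≈ -1190.4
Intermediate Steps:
q = -6
Function('r')(P, E) = Rational(-1, 5) (Function('r')(P, E) = Mul(-1, Pow(5, -1)) = Mul(-1, Rational(1, 5)) = Rational(-1, 5))
Function('O')(R, B) = Add(Mul(B, R), Mul(R, Add(-11, R))) (Function('O')(R, B) = Add(Mul(Add(R, Mul(-1, Add(6, 5))), R), Mul(R, B)) = Add(Mul(Add(R, Mul(-1, 11)), R), Mul(B, R)) = Add(Mul(Add(R, -11), R), Mul(B, R)) = Add(Mul(Add(-11, R), R), Mul(B, R)) = Add(Mul(R, Add(-11, R)), Mul(B, R)) = Add(Mul(B, R), Mul(R, Add(-11, R))))
Mul(Mul(62, Function('r')(-6, -9)), Function('O')(q, 1)) = Mul(Mul(62, Rational(-1, 5)), Mul(-6, Add(-11, 1, -6))) = Mul(Rational(-62, 5), Mul(-6, -16)) = Mul(Rational(-62, 5), 96) = Rational(-5952, 5)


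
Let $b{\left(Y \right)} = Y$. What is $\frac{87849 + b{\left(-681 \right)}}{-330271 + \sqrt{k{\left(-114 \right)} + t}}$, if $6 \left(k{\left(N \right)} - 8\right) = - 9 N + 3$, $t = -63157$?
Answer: $- \frac{57578125056}{218157992837} - \frac{784512 i \sqrt{3110}}{218157992837} \approx -0.26393 - 0.00020054 i$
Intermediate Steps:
$k{\left(N \right)} = \frac{17}{2} - \frac{3 N}{2}$ ($k{\left(N \right)} = 8 + \frac{- 9 N + 3}{6} = 8 + \frac{3 - 9 N}{6} = 8 - \left(- \frac{1}{2} + \frac{3 N}{2}\right) = \frac{17}{2} - \frac{3 N}{2}$)
$\frac{87849 + b{\left(-681 \right)}}{-330271 + \sqrt{k{\left(-114 \right)} + t}} = \frac{87849 - 681}{-330271 + \sqrt{\left(\frac{17}{2} - -171\right) - 63157}} = \frac{87168}{-330271 + \sqrt{\left(\frac{17}{2} + 171\right) - 63157}} = \frac{87168}{-330271 + \sqrt{\frac{359}{2} - 63157}} = \frac{87168}{-330271 + \sqrt{- \frac{125955}{2}}} = \frac{87168}{-330271 + \frac{9 i \sqrt{3110}}{2}}$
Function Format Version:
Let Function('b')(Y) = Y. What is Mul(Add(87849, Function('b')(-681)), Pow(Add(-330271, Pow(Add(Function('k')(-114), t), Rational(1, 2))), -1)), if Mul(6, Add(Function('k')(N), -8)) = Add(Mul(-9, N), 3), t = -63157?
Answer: Add(Rational(-57578125056, 218157992837), Mul(Rational(-784512, 218157992837), I, Pow(3110, Rational(1, 2)))) ≈ Add(-0.26393, Mul(-0.00020054, I))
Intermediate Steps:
Function('k')(N) = Add(Rational(17, 2), Mul(Rational(-3, 2), N)) (Function('k')(N) = Add(8, Mul(Rational(1, 6), Add(Mul(-9, N), 3))) = Add(8, Mul(Rational(1, 6), Add(3, Mul(-9, N)))) = Add(8, Add(Rational(1, 2), Mul(Rational(-3, 2), N))) = Add(Rational(17, 2), Mul(Rational(-3, 2), N)))
Mul(Add(87849, Function('b')(-681)), Pow(Add(-330271, Pow(Add(Function('k')(-114), t), Rational(1, 2))), -1)) = Mul(Add(87849, -681), Pow(Add(-330271, Pow(Add(Add(Rational(17, 2), Mul(Rational(-3, 2), -114)), -63157), Rational(1, 2))), -1)) = Mul(87168, Pow(Add(-330271, Pow(Add(Add(Rational(17, 2), 171), -63157), Rational(1, 2))), -1)) = Mul(87168, Pow(Add(-330271, Pow(Add(Rational(359, 2), -63157), Rational(1, 2))), -1)) = Mul(87168, Pow(Add(-330271, Pow(Rational(-125955, 2), Rational(1, 2))), -1)) = Mul(87168, Pow(Add(-330271, Mul(Rational(9, 2), I, Pow(3110, Rational(1, 2)))), -1))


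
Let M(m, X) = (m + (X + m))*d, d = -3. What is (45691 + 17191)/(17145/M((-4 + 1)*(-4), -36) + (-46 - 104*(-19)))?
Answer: 251528/9625 ≈ 26.133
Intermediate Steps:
M(m, X) = -6*m - 3*X (M(m, X) = (m + (X + m))*(-3) = (X + 2*m)*(-3) = -6*m - 3*X)
(45691 + 17191)/(17145/M((-4 + 1)*(-4), -36) + (-46 - 104*(-19))) = (45691 + 17191)/(17145/(-6*(-4 + 1)*(-4) - 3*(-36)) + (-46 - 104*(-19))) = 62882/(17145/(-(-18)*(-4) + 108) + (-46 + 1976)) = 62882/(17145/(-6*12 + 108) + 1930) = 62882/(17145/(-72 + 108) + 1930) = 62882/(17145/36 + 1930) = 62882/(17145*(1/36) + 1930) = 62882/(1905/4 + 1930) = 62882/(9625/4) = 62882*(4/9625) = 251528/9625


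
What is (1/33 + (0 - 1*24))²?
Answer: 625681/1089 ≈ 574.55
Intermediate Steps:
(1/33 + (0 - 1*24))² = (1/33 + (0 - 24))² = (1/33 - 24)² = (-791/33)² = 625681/1089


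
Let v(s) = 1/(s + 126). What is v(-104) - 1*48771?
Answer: -1072961/22 ≈ -48771.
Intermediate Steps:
v(s) = 1/(126 + s)
v(-104) - 1*48771 = 1/(126 - 104) - 1*48771 = 1/22 - 48771 = -1072961/22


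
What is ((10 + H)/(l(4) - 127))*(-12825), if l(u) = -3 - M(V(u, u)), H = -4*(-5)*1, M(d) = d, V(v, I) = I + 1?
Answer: 2850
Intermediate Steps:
V(v, I) = 1 + I
H = 20 (H = 20*1 = 20)
l(u) = -4 - u (l(u) = -3 - (1 + u) = -3 + (-1 - u) = -4 - u)
((10 + H)/(l(4) - 127))*(-12825) = ((10 + 20)/((-4 - 1*4) - 127))*(-12825) = (30/((-4 - 4) - 127))*(-12825) = (30/(-8 - 127))*(-12825) = (30/(-135))*(-12825) = (30*(-1/135))*(-12825) = -2/9*(-12825) = 2850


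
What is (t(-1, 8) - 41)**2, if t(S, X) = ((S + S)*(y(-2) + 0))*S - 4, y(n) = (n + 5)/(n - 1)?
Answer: 2209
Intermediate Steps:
y(n) = (5 + n)/(-1 + n)
t(S, X) = -4 - 2*S**2 (t(S, X) = ((S + S)*((5 - 2)/(-1 - 2) + 0))*S - 4 = ((2*S)*(3/(-3) + 0))*S - 4 = ((2*S)*(-1/3*3 + 0))*S - 4 = ((2*S)*(-1 + 0))*S - 4 = ((2*S)*(-1))*S - 4 = (-2*S)*S - 4 = -2*S**2 - 4 = -4 - 2*S**2)
(t(-1, 8) - 41)**2 = ((-4 - 2*(-1)**2) - 41)**2 = ((-4 - 2*1) - 41)**2 = ((-4 - 2) - 41)**2 = (-6 - 41)**2 = (-47)**2 = 2209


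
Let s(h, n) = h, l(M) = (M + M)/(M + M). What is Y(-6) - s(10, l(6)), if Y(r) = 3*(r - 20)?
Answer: -88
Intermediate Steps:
l(M) = 1 (l(M) = (2*M)/((2*M)) = (2*M)*(1/(2*M)) = 1)
Y(r) = -60 + 3*r (Y(r) = 3*(-20 + r) = -60 + 3*r)
Y(-6) - s(10, l(6)) = (-60 + 3*(-6)) - 1*10 = (-60 - 18) - 10 = -78 - 10 = -88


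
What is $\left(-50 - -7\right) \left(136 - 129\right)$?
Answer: $-301$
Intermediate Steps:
$\left(-50 - -7\right) \left(136 - 129\right) = \left(-50 + 7\right) 7 = \left(-43\right) 7 = -301$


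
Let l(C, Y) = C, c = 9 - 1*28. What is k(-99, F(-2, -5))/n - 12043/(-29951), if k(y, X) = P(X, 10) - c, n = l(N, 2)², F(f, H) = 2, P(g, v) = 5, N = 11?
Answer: 2176027/3624071 ≈ 0.60044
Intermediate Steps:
c = -19 (c = 9 - 28 = -19)
n = 121 (n = 11² = 121)
k(y, X) = 24 (k(y, X) = 5 - 1*(-19) = 5 + 19 = 24)
k(-99, F(-2, -5))/n - 12043/(-29951) = 24/121 - 12043/(-29951) = 24*(1/121) - 12043*(-1/29951) = 24/121 + 12043/29951 = 2176027/3624071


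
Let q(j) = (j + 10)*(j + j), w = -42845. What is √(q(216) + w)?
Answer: √54787 ≈ 234.07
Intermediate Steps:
q(j) = 2*j*(10 + j) (q(j) = (10 + j)*(2*j) = 2*j*(10 + j))
√(q(216) + w) = √(2*216*(10 + 216) - 42845) = √(2*216*226 - 42845) = √(97632 - 42845) = √54787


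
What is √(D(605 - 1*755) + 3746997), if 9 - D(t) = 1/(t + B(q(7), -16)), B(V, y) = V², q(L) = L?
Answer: √38223208307/101 ≈ 1935.7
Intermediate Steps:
D(t) = 9 - 1/(49 + t) (D(t) = 9 - 1/(t + 7²) = 9 - 1/(t + 49) = 9 - 1/(49 + t))
√(D(605 - 1*755) + 3746997) = √((440 + 9*(605 - 1*755))/(49 + (605 - 1*755)) + 3746997) = √((440 + 9*(605 - 755))/(49 + (605 - 755)) + 3746997) = √((440 + 9*(-150))/(49 - 150) + 3746997) = √((440 - 1350)/(-101) + 3746997) = √(-1/101*(-910) + 3746997) = √(910/101 + 3746997) = √(378447607/101) = √38223208307/101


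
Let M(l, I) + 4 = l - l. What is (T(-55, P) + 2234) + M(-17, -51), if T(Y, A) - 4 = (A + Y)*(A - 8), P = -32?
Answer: 5714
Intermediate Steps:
M(l, I) = -4 (M(l, I) = -4 + (l - l) = -4 + 0 = -4)
T(Y, A) = 4 + (-8 + A)*(A + Y) (T(Y, A) = 4 + (A + Y)*(A - 8) = 4 + (A + Y)*(-8 + A) = 4 + (-8 + A)*(A + Y))
(T(-55, P) + 2234) + M(-17, -51) = ((4 + (-32)² - 8*(-32) - 8*(-55) - 32*(-55)) + 2234) - 4 = ((4 + 1024 + 256 + 440 + 1760) + 2234) - 4 = (3484 + 2234) - 4 = 5718 - 4 = 5714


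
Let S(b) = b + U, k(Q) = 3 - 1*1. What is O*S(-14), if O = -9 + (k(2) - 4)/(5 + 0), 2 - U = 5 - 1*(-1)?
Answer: 846/5 ≈ 169.20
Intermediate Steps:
U = -4 (U = 2 - (5 - 1*(-1)) = 2 - (5 + 1) = 2 - 1*6 = 2 - 6 = -4)
k(Q) = 2 (k(Q) = 3 - 1 = 2)
O = -47/5 (O = -9 + (2 - 4)/(5 + 0) = -9 - 2/5 = -9 - 2*⅕ = -9 - ⅖ = -47/5 ≈ -9.4000)
S(b) = -4 + b (S(b) = b - 4 = -4 + b)
O*S(-14) = -47*(-4 - 14)/5 = -47/5*(-18) = 846/5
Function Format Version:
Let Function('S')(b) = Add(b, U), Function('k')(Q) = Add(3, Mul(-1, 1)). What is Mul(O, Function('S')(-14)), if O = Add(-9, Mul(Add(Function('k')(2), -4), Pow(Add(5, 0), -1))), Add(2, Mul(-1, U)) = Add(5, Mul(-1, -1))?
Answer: Rational(846, 5) ≈ 169.20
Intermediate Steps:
U = -4 (U = Add(2, Mul(-1, Add(5, Mul(-1, -1)))) = Add(2, Mul(-1, Add(5, 1))) = Add(2, Mul(-1, 6)) = Add(2, -6) = -4)
Function('k')(Q) = 2 (Function('k')(Q) = Add(3, -1) = 2)
O = Rational(-47, 5) (O = Add(-9, Mul(Add(2, -4), Pow(Add(5, 0), -1))) = Add(-9, Mul(-2, Pow(5, -1))) = Add(-9, Mul(-2, Rational(1, 5))) = Add(-9, Rational(-2, 5)) = Rational(-47, 5) ≈ -9.4000)
Function('S')(b) = Add(-4, b) (Function('S')(b) = Add(b, -4) = Add(-4, b))
Mul(O, Function('S')(-14)) = Mul(Rational(-47, 5), Add(-4, -14)) = Mul(Rational(-47, 5), -18) = Rational(846, 5)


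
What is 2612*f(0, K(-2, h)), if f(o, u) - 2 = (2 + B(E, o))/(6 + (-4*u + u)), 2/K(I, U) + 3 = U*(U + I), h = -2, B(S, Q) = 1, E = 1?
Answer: 13713/2 ≈ 6856.5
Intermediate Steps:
K(I, U) = 2/(-3 + U*(I + U)) (K(I, U) = 2/(-3 + U*(U + I)) = 2/(-3 + U*(I + U)))
f(o, u) = 2 + 3/(6 - 3*u) (f(o, u) = 2 + (2 + 1)/(6 + (-4*u + u)) = 2 + 3/(6 - 3*u))
2612*f(0, K(-2, h)) = 2612*((-5 + 2*(2/(-3 + (-2)² - 2*(-2))))/(-2 + 2/(-3 + (-2)² - 2*(-2)))) = 2612*((-5 + 2*(2/(-3 + 4 + 4)))/(-2 + 2/(-3 + 4 + 4))) = 2612*((-5 + 2*(2/5))/(-2 + 2/5)) = 2612*((-5 + 2*(2*(⅕)))/(-2 + 2*(⅕))) = 2612*((-5 + 2*(⅖))/(-2 + ⅖)) = 2612*((-5 + ⅘)/(-8/5)) = 2612*(-5/8*(-21/5)) = 2612*(21/8) = 13713/2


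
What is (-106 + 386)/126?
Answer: 20/9 ≈ 2.2222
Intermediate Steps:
(-106 + 386)/126 = 280*(1/126) = 20/9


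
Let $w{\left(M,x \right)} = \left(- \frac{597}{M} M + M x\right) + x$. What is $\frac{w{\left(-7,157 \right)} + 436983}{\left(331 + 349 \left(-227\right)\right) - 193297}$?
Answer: $- \frac{435444}{272189} \approx -1.5998$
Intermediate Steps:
$w{\left(M,x \right)} = -597 + x + M x$ ($w{\left(M,x \right)} = \left(-597 + M x\right) + x = -597 + x + M x$)
$\frac{w{\left(-7,157 \right)} + 436983}{\left(331 + 349 \left(-227\right)\right) - 193297} = \frac{\left(-597 + 157 - 1099\right) + 436983}{\left(331 + 349 \left(-227\right)\right) - 193297} = \frac{\left(-597 + 157 - 1099\right) + 436983}{\left(331 - 79223\right) - 193297} = \frac{-1539 + 436983}{-78892 - 193297} = \frac{435444}{-272189} = 435444 \left(- \frac{1}{272189}\right) = - \frac{435444}{272189}$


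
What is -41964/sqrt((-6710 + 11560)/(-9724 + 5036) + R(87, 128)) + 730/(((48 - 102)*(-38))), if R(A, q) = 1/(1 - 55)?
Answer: 365/1026 + 251784*I*sqrt(117165426)/66647 ≈ 0.35575 + 40893.0*I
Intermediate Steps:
R(A, q) = -1/54 (R(A, q) = 1/(-54) = -1/54)
-41964/sqrt((-6710 + 11560)/(-9724 + 5036) + R(87, 128)) + 730/(((48 - 102)*(-38))) = -41964/sqrt((-6710 + 11560)/(-9724 + 5036) - 1/54) + 730/(((48 - 102)*(-38))) = -41964/sqrt(4850/(-4688) - 1/54) + 730/((-54*(-38))) = -41964/sqrt(4850*(-1/4688) - 1/54) + 730/2052 = -41964/sqrt(-2425/2344 - 1/54) + 730*(1/2052) = -41964*(-6*I*sqrt(117165426)/66647) + 365/1026 = -(-251784)*I*sqrt(117165426)/66647 + 365/1026 = 251784*I*sqrt(117165426)/66647 + 365/1026 = 365/1026 + 251784*I*sqrt(117165426)/66647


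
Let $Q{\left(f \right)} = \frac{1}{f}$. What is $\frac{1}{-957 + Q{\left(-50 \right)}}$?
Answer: $- \frac{50}{47851} \approx -0.0010449$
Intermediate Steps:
$\frac{1}{-957 + Q{\left(-50 \right)}} = \frac{1}{-957 + \frac{1}{-50}} = \frac{1}{-957 - \frac{1}{50}} = \frac{1}{- \frac{47851}{50}} = - \frac{50}{47851}$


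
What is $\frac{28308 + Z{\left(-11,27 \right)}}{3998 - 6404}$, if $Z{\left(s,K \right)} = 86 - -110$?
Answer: $- \frac{14252}{1203} \approx -11.847$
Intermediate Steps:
$Z{\left(s,K \right)} = 196$ ($Z{\left(s,K \right)} = 86 + 110 = 196$)
$\frac{28308 + Z{\left(-11,27 \right)}}{3998 - 6404} = \frac{28308 + 196}{3998 - 6404} = \frac{28504}{-2406} = 28504 \left(- \frac{1}{2406}\right) = - \frac{14252}{1203}$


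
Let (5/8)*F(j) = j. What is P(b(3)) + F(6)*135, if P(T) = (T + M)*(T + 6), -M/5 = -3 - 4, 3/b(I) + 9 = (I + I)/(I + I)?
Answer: 95409/64 ≈ 1490.8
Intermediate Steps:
b(I) = -3/8 (b(I) = 3/(-9 + (I + I)/(I + I)) = 3/(-9 + (2*I)/((2*I))) = 3/(-9 + (2*I)*(1/(2*I))) = 3/(-9 + 1) = 3/(-8) = 3*(-1/8) = -3/8)
F(j) = 8*j/5
M = 35 (M = -5*(-3 - 4) = -5*(-7) = 35)
P(T) = (6 + T)*(35 + T) (P(T) = (T + 35)*(T + 6) = (35 + T)*(6 + T) = (6 + T)*(35 + T))
P(b(3)) + F(6)*135 = (210 + (-3/8)**2 + 41*(-3/8)) + ((8/5)*6)*135 = (210 + 9/64 - 123/8) + (48/5)*135 = 12465/64 + 1296 = 95409/64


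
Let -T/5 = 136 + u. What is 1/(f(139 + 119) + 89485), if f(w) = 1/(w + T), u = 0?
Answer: 422/37762669 ≈ 1.1175e-5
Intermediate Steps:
T = -680 (T = -5*(136 + 0) = -5*136 = -680)
f(w) = 1/(-680 + w) (f(w) = 1/(w - 680) = 1/(-680 + w))
1/(f(139 + 119) + 89485) = 1/(1/(-680 + (139 + 119)) + 89485) = 1/(1/(-680 + 258) + 89485) = 1/(1/(-422) + 89485) = 1/(-1/422 + 89485) = 1/(37762669/422) = 422/37762669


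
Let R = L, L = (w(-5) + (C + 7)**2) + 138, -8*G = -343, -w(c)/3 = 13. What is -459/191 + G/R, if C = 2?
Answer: -595447/275040 ≈ -2.1649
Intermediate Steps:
w(c) = -39 (w(c) = -3*13 = -39)
G = 343/8 (G = -1/8*(-343) = 343/8 ≈ 42.875)
L = 180 (L = (-39 + (2 + 7)**2) + 138 = (-39 + 9**2) + 138 = (-39 + 81) + 138 = 42 + 138 = 180)
R = 180
-459/191 + G/R = -459/191 + (343/8)/180 = -459*1/191 + (343/8)*(1/180) = -459/191 + 343/1440 = -595447/275040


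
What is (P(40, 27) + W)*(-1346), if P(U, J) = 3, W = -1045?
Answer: 1402532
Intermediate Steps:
(P(40, 27) + W)*(-1346) = (3 - 1045)*(-1346) = -1042*(-1346) = 1402532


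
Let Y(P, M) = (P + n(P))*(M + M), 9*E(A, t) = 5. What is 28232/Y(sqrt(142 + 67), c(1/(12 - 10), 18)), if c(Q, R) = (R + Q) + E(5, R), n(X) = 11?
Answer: -31761/343 + 31761*sqrt(209)/3773 ≈ 29.100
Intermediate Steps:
E(A, t) = 5/9 (E(A, t) = (1/9)*5 = 5/9)
c(Q, R) = 5/9 + Q + R (c(Q, R) = (R + Q) + 5/9 = (Q + R) + 5/9 = 5/9 + Q + R)
Y(P, M) = 2*M*(11 + P) (Y(P, M) = (P + 11)*(M + M) = (11 + P)*(2*M) = 2*M*(11 + P))
28232/Y(sqrt(142 + 67), c(1/(12 - 10), 18)) = 28232/((2*(5/9 + 1/(12 - 10) + 18)*(11 + sqrt(142 + 67)))) = 28232/((2*(5/9 + 1/2 + 18)*(11 + sqrt(209)))) = 28232/((2*(343/18)*(11 + sqrt(209)))) = 28232/(3773/9 + 343*sqrt(209)/9)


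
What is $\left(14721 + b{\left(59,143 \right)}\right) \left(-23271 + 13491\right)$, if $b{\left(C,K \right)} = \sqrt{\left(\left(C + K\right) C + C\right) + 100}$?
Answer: $-143971380 - 9780 \sqrt{12077} \approx -1.4505 \cdot 10^{8}$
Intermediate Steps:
$b{\left(C,K \right)} = \sqrt{100 + C + C \left(C + K\right)}$ ($b{\left(C,K \right)} = \sqrt{\left(C \left(C + K\right) + C\right) + 100} = \sqrt{\left(C + C \left(C + K\right)\right) + 100} = \sqrt{100 + C + C \left(C + K\right)}$)
$\left(14721 + b{\left(59,143 \right)}\right) \left(-23271 + 13491\right) = \left(14721 + \sqrt{100 + 59 + 59^{2} + 59 \cdot 143}\right) \left(-23271 + 13491\right) = \left(14721 + \sqrt{100 + 59 + 3481 + 8437}\right) \left(-9780\right) = \left(14721 + \sqrt{12077}\right) \left(-9780\right) = -143971380 - 9780 \sqrt{12077}$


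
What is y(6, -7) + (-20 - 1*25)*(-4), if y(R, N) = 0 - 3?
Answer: 177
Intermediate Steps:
y(R, N) = -3
y(6, -7) + (-20 - 1*25)*(-4) = -3 + (-20 - 1*25)*(-4) = -3 + (-20 - 25)*(-4) = -3 - 45*(-4) = -3 + 180 = 177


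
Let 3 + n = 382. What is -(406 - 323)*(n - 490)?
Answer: 9213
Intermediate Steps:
n = 379 (n = -3 + 382 = 379)
-(406 - 323)*(n - 490) = -(406 - 323)*(379 - 490) = -83*(-111) = -1*(-9213) = 9213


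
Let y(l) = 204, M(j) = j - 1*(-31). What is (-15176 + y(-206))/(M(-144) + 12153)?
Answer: -3743/3010 ≈ -1.2435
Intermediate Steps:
M(j) = 31 + j (M(j) = j + 31 = 31 + j)
(-15176 + y(-206))/(M(-144) + 12153) = (-15176 + 204)/((31 - 144) + 12153) = -14972/(-113 + 12153) = -14972/12040 = -14972*1/12040 = -3743/3010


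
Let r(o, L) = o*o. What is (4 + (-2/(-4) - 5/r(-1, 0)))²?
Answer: ¼ ≈ 0.25000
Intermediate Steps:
r(o, L) = o²
(4 + (-2/(-4) - 5/r(-1, 0)))² = (4 + (-2/(-4) - 5/((-1)²)))² = (4 + (-2*(-¼) - 5/1))² = (4 + (½ - 5*1))² = (4 + (½ - 5))² = (4 - 9/2)² = (-½)² = ¼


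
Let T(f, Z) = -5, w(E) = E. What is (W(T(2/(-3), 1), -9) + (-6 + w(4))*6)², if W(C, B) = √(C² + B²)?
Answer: (-12 + √106)² ≈ 2.9049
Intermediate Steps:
W(C, B) = √(B² + C²)
(W(T(2/(-3), 1), -9) + (-6 + w(4))*6)² = (√((-9)² + (-5)²) + (-6 + 4)*6)² = (√(81 + 25) - 2*6)² = (√106 - 12)² = (-12 + √106)²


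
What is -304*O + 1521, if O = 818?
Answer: -247151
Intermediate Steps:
-304*O + 1521 = -304*818 + 1521 = -248672 + 1521 = -247151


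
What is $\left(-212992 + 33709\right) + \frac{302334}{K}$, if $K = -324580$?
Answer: $- \frac{29095989237}{162290} \approx -1.7928 \cdot 10^{5}$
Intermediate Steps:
$\left(-212992 + 33709\right) + \frac{302334}{K} = \left(-212992 + 33709\right) + \frac{302334}{-324580} = -179283 + 302334 \left(- \frac{1}{324580}\right) = -179283 - \frac{151167}{162290} = - \frac{29095989237}{162290}$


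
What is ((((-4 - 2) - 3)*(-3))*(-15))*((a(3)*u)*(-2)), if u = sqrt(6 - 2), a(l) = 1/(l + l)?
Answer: 270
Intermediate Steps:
a(l) = 1/(2*l)
u = 2 (u = sqrt(4) = 2)
((((-4 - 2) - 3)*(-3))*(-15))*((a(3)*u)*(-2)) = ((((-4 - 2) - 3)*(-3))*(-15))*((((1/2)/3)*2)*(-2)) = (((-6 - 3)*(-3))*(-15))*((((1/2)*(1/3))*2)*(-2)) = (-9*(-3)*(-15))*(((1/6)*2)*(-2)) = (27*(-15))*((1/3)*(-2)) = -405*(-2/3) = 270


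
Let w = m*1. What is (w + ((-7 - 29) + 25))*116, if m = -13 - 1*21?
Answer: -5220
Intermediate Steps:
m = -34 (m = -13 - 21 = -34)
w = -34 (w = -34*1 = -34)
(w + ((-7 - 29) + 25))*116 = (-34 + ((-7 - 29) + 25))*116 = (-34 + (-36 + 25))*116 = (-34 - 11)*116 = -45*116 = -5220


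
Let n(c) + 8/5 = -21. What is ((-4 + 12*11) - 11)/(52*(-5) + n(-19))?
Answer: -65/157 ≈ -0.41401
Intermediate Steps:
n(c) = -113/5 (n(c) = -8/5 - 21 = -113/5)
((-4 + 12*11) - 11)/(52*(-5) + n(-19)) = ((-4 + 12*11) - 11)/(52*(-5) - 113/5) = ((-4 + 132) - 11)/(-260 - 113/5) = (128 - 11)/(-1413/5) = 117*(-5/1413) = -65/157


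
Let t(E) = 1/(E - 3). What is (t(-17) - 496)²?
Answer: 98426241/400 ≈ 2.4607e+5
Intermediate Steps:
t(E) = 1/(-3 + E)
(t(-17) - 496)² = (1/(-3 - 17) - 496)² = (1/(-20) - 496)² = (-1/20 - 496)² = (-9921/20)² = 98426241/400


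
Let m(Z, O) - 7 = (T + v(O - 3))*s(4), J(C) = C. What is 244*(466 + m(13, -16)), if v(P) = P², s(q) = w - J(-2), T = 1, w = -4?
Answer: -61244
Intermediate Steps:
s(q) = -2 (s(q) = -4 - 1*(-2) = -4 + 2 = -2)
m(Z, O) = 5 - 2*(-3 + O)² (m(Z, O) = 7 + (1 + (O - 3)²)*(-2) = 7 + (1 + (-3 + O)²)*(-2) = 7 + (-2 - 2*(-3 + O)²) = 5 - 2*(-3 + O)²)
244*(466 + m(13, -16)) = 244*(466 + (5 - 2*(-3 - 16)²)) = 244*(466 + (5 - 2*(-19)²)) = 244*(466 + (5 - 2*361)) = 244*(466 + (5 - 722)) = 244*(466 - 717) = 244*(-251) = -61244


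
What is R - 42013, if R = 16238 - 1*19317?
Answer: -45092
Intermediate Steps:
R = -3079 (R = 16238 - 19317 = -3079)
R - 42013 = -3079 - 42013 = -45092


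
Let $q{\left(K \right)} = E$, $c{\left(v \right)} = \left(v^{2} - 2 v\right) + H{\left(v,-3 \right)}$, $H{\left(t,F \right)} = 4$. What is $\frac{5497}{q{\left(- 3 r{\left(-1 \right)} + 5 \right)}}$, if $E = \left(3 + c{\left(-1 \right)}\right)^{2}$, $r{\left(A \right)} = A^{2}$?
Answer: $\frac{5497}{100} \approx 54.97$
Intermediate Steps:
$c{\left(v \right)} = 4 + v^{2} - 2 v$ ($c{\left(v \right)} = \left(v^{2} - 2 v\right) + 4 = 4 + v^{2} - 2 v$)
$E = 100$ ($E = \left(3 + \left(4 + \left(-1\right)^{2} - -2\right)\right)^{2} = \left(3 + \left(4 + 1 + 2\right)\right)^{2} = \left(3 + 7\right)^{2} = 10^{2} = 100$)
$q{\left(K \right)} = 100$
$\frac{5497}{q{\left(- 3 r{\left(-1 \right)} + 5 \right)}} = \frac{5497}{100}$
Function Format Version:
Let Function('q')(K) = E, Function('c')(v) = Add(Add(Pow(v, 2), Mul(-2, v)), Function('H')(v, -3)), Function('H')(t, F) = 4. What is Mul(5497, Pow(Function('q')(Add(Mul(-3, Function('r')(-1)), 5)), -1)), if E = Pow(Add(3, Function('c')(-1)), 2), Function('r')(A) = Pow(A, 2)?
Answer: Rational(5497, 100) ≈ 54.970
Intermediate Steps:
Function('c')(v) = Add(4, Pow(v, 2), Mul(-2, v)) (Function('c')(v) = Add(Add(Pow(v, 2), Mul(-2, v)), 4) = Add(4, Pow(v, 2), Mul(-2, v)))
E = 100 (E = Pow(Add(3, Add(4, Pow(-1, 2), Mul(-2, -1))), 2) = Pow(Add(3, Add(4, 1, 2)), 2) = Pow(Add(3, 7), 2) = Pow(10, 2) = 100)
Function('q')(K) = 100
Mul(5497, Pow(Function('q')(Add(Mul(-3, Function('r')(-1)), 5)), -1)) = Mul(5497, Pow(100, -1)) = Mul(5497, Rational(1, 100)) = Rational(5497, 100)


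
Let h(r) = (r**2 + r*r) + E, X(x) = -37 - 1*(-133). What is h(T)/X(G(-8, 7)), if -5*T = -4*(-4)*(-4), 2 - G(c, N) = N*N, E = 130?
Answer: 1907/400 ≈ 4.7675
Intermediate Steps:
G(c, N) = 2 - N**2 (G(c, N) = 2 - N*N = 2 - N**2)
T = 64/5 (T = -(-4*(-4))*(-4)/5 = -16*(-4)/5 = -1/5*(-64) = 64/5 ≈ 12.800)
X(x) = 96 (X(x) = -37 + 133 = 96)
h(r) = 130 + 2*r**2 (h(r) = (r**2 + r*r) + 130 = (r**2 + r**2) + 130 = 2*r**2 + 130 = 130 + 2*r**2)
h(T)/X(G(-8, 7)) = (130 + 2*(64/5)**2)/96 = (130 + 2*(4096/25))*(1/96) = (130 + 8192/25)*(1/96) = (11442/25)*(1/96) = 1907/400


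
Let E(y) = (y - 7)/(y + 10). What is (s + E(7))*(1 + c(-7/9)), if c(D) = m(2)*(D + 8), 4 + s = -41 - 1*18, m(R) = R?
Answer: -973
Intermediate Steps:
s = -63 (s = -4 + (-41 - 1*18) = -4 + (-41 - 18) = -4 - 59 = -63)
c(D) = 16 + 2*D (c(D) = 2*(D + 8) = 2*(8 + D) = 16 + 2*D)
E(y) = (-7 + y)/(10 + y)
(s + E(7))*(1 + c(-7/9)) = (-63 + (-7 + 7)/(10 + 7))*(1 + (16 + 2*(-7/9))) = (-63 + 0/17)*(1 + (16 + 2*(-7*⅑))) = (-63 + (1/17)*0)*(1 + (16 + 2*(-7/9))) = (-63 + 0)*(1 + (16 - 14/9)) = -63*(1 + 130/9) = -63*139/9 = -973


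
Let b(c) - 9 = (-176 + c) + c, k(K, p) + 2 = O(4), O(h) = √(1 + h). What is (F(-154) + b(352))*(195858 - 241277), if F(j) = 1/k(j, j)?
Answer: -24480841 - 45419*√5 ≈ -2.4582e+7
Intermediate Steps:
k(K, p) = -2 + √5 (k(K, p) = -2 + √(1 + 4) = -2 + √5)
b(c) = -167 + 2*c (b(c) = 9 + ((-176 + c) + c) = 9 + (-176 + 2*c) = -167 + 2*c)
F(j) = 1/(-2 + √5)
(F(-154) + b(352))*(195858 - 241277) = ((2 + √5) + (-167 + 2*352))*(195858 - 241277) = ((2 + √5) + (-167 + 704))*(-45419) = ((2 + √5) + 537)*(-45419) = (539 + √5)*(-45419) = -24480841 - 45419*√5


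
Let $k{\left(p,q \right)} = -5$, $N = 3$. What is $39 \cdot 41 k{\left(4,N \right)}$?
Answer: $-7995$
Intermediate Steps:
$39 \cdot 41 k{\left(4,N \right)} = 39 \cdot 41 \left(-5\right) = 1599 \left(-5\right) = -7995$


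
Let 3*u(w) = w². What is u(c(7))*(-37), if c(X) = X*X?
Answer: -88837/3 ≈ -29612.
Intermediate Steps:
c(X) = X²
u(w) = w²/3
u(c(7))*(-37) = ((7²)²/3)*(-37) = ((⅓)*49²)*(-37) = ((⅓)*2401)*(-37) = (2401/3)*(-37) = -88837/3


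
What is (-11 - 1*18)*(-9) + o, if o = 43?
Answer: 304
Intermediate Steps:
(-11 - 1*18)*(-9) + o = (-11 - 1*18)*(-9) + 43 = (-11 - 18)*(-9) + 43 = -29*(-9) + 43 = 261 + 43 = 304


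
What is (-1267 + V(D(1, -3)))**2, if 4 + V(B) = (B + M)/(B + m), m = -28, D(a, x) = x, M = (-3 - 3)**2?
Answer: 1555040356/961 ≈ 1.6181e+6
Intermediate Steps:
M = 36 (M = (-6)**2 = 36)
V(B) = -4 + (36 + B)/(-28 + B) (V(B) = -4 + (B + 36)/(B - 28) = -4 + (36 + B)/(-28 + B))
(-1267 + V(D(1, -3)))**2 = (-1267 + (148 - 3*(-3))/(-28 - 3))**2 = (-1267 + (148 + 9)/(-31))**2 = (-1267 - 1/31*157)**2 = (-1267 - 157/31)**2 = (-39434/31)**2 = 1555040356/961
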